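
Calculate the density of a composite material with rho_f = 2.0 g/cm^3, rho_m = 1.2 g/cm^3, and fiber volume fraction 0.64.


rho_c = rho_f*Vf + rho_m*(1-Vf) = 2.0*0.64 + 1.2*0.36 = 1.712 g/cm^3

1.712 g/cm^3


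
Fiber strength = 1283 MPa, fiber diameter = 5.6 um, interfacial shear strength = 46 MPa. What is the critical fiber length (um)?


Lc = sigma_f * d / (2 * tau_i) = 1283 * 5.6 / (2 * 46) = 78.1 um

78.1 um


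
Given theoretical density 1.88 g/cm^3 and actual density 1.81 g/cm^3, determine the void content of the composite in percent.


Void% = (rho_theo - rho_actual)/rho_theo * 100 = (1.88 - 1.81)/1.88 * 100 = 3.72%

3.72%


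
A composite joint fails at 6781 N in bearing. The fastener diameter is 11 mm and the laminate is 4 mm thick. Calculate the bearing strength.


sigma_br = F/(d*h) = 6781/(11*4) = 154.1 MPa

154.1 MPa


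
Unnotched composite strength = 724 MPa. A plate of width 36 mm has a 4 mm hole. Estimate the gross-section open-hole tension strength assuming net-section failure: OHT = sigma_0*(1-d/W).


OHT = sigma_0*(1-d/W) = 724*(1-4/36) = 643.6 MPa

643.6 MPa


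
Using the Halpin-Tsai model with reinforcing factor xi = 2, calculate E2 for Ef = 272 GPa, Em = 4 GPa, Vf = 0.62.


eta = (Ef/Em - 1)/(Ef/Em + xi) = (68.0 - 1)/(68.0 + 2) = 0.9571
E2 = Em*(1+xi*eta*Vf)/(1-eta*Vf) = 21.52 GPa

21.52 GPa


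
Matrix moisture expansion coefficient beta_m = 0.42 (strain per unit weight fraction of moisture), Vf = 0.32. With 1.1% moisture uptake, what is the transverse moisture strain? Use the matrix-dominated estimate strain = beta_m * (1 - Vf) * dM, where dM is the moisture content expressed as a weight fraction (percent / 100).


dM = 1.1/100 = 0.011
strain = beta_m * (1-Vf) * dM = 0.42 * 0.68 * 0.011 = 0.0031416

0.0031416


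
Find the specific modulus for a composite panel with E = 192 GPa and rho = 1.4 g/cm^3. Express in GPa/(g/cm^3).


Specific stiffness = E/rho = 192/1.4 = 137.1 GPa/(g/cm^3)

137.1 GPa/(g/cm^3)


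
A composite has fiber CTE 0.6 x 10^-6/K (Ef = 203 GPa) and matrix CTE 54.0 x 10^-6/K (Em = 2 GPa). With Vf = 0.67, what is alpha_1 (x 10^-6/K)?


E1 = Ef*Vf + Em*(1-Vf) = 136.67
alpha_1 = (alpha_f*Ef*Vf + alpha_m*Em*(1-Vf))/E1 = 0.86 x 10^-6/K

0.86 x 10^-6/K


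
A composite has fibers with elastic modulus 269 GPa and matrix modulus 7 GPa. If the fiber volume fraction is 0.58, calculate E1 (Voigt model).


E1 = Ef*Vf + Em*(1-Vf) = 269*0.58 + 7*0.42 = 158.96 GPa

158.96 GPa


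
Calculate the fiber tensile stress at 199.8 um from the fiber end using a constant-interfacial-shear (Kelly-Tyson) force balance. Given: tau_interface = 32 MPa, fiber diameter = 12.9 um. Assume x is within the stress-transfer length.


Force balance: sigma_f * (pi*d^2/4) = tau * (pi*d) * x  ->  sigma_f = 4 * tau * x / d
sigma_f = 4 * 32 * 199.8 / 12.9 = 1982.5 MPa

1982.5 MPa


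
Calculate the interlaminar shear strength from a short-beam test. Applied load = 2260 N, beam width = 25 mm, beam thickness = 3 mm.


ILSS = 3F/(4bh) = 3*2260/(4*25*3) = 22.6 MPa

22.6 MPa


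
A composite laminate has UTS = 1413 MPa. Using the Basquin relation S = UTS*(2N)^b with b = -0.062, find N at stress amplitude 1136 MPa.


N = 0.5 * (S/UTS)^(1/b) = 0.5 * (1136/1413)^(1/-0.062) = 16.8818 cycles

16.8818 cycles


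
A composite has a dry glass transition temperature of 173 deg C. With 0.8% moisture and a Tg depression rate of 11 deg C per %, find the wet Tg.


Tg_wet = Tg_dry - k*moisture = 173 - 11*0.8 = 164.2 deg C

164.2 deg C


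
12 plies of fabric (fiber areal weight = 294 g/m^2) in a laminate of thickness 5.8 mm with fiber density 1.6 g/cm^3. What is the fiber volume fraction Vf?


Vf = n * FAW / (rho_f * h * 1000) = 12 * 294 / (1.6 * 5.8 * 1000) = 0.3802

0.3802


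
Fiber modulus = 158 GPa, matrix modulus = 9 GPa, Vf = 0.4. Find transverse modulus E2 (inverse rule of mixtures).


1/E2 = Vf/Ef + (1-Vf)/Em = 0.4/158 + 0.6/9
E2 = 14.45 GPa

14.45 GPa


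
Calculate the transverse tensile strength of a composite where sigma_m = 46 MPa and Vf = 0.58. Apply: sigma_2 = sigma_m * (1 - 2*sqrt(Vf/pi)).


factor = 1 - 2*sqrt(0.58/pi) = 0.1407
sigma_2 = 46 * 0.1407 = 6.47 MPa

6.47 MPa


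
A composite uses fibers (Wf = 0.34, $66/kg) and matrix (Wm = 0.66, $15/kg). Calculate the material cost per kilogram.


Cost = cost_f*Wf + cost_m*Wm = 66*0.34 + 15*0.66 = $32.34/kg

$32.34/kg


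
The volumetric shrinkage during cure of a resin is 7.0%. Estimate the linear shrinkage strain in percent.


Linear shrinkage ≈ vol_shrink/3 = 7.0/3 = 2.333%

2.333%


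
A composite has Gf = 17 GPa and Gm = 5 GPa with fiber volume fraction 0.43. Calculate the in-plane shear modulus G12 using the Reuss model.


1/G12 = Vf/Gf + (1-Vf)/Gm = 0.43/17 + 0.57/5
G12 = 7.18 GPa

7.18 GPa


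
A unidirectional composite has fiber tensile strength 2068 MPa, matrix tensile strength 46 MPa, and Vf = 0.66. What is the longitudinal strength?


sigma_1 = sigma_f*Vf + sigma_m*(1-Vf) = 2068*0.66 + 46*0.34 = 1380.5 MPa

1380.5 MPa


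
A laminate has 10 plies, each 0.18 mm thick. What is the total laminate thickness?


h = n * t_ply = 10 * 0.18 = 1.8 mm

1.8 mm


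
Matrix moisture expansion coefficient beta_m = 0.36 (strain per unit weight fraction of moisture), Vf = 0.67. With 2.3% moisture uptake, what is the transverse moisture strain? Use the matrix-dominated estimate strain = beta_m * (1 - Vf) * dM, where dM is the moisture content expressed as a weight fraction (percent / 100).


dM = 2.3/100 = 0.023
strain = beta_m * (1-Vf) * dM = 0.36 * 0.33 * 0.023 = 0.0027324

0.0027324


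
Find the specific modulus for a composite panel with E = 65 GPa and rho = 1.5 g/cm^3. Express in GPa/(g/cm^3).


Specific stiffness = E/rho = 65/1.5 = 43.3 GPa/(g/cm^3)

43.3 GPa/(g/cm^3)


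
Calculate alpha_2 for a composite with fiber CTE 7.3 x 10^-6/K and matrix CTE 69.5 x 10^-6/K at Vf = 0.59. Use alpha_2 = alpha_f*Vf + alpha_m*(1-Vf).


alpha_2 = alpha_f*Vf + alpha_m*(1-Vf) = 7.3*0.59 + 69.5*0.41 = 32.8 x 10^-6/K

32.8 x 10^-6/K


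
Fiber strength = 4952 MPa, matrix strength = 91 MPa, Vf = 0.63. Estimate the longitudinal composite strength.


sigma_1 = sigma_f*Vf + sigma_m*(1-Vf) = 4952*0.63 + 91*0.37 = 3153.4 MPa

3153.4 MPa


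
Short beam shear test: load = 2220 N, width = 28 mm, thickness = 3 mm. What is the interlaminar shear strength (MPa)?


ILSS = 3F/(4bh) = 3*2220/(4*28*3) = 19.82 MPa

19.82 MPa


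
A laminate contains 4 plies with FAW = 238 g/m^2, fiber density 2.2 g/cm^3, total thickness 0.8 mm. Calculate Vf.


Vf = n * FAW / (rho_f * h * 1000) = 4 * 238 / (2.2 * 0.8 * 1000) = 0.5409

0.5409


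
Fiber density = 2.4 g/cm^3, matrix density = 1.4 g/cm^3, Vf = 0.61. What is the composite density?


rho_c = rho_f*Vf + rho_m*(1-Vf) = 2.4*0.61 + 1.4*0.39 = 2.01 g/cm^3

2.01 g/cm^3


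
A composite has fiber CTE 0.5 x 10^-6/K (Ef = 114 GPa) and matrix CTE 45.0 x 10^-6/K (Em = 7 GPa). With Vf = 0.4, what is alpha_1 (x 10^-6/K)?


E1 = Ef*Vf + Em*(1-Vf) = 49.8
alpha_1 = (alpha_f*Ef*Vf + alpha_m*Em*(1-Vf))/E1 = 4.25 x 10^-6/K

4.25 x 10^-6/K


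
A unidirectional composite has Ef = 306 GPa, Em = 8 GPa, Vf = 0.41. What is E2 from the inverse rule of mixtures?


1/E2 = Vf/Ef + (1-Vf)/Em = 0.41/306 + 0.59/8
E2 = 13.32 GPa

13.32 GPa


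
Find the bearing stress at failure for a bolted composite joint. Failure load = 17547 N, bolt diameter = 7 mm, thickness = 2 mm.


sigma_br = F/(d*h) = 17547/(7*2) = 1253.4 MPa

1253.4 MPa


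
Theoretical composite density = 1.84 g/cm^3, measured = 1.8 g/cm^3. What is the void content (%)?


Void% = (rho_theo - rho_actual)/rho_theo * 100 = (1.84 - 1.8)/1.84 * 100 = 2.17%

2.17%


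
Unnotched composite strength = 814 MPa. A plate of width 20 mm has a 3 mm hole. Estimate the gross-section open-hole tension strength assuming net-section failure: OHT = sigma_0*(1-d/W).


OHT = sigma_0*(1-d/W) = 814*(1-3/20) = 691.9 MPa

691.9 MPa


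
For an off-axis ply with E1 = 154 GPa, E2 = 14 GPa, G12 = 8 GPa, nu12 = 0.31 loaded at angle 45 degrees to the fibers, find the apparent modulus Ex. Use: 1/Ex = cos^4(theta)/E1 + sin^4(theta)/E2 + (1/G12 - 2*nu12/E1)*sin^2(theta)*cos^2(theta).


cos^4(45) = 0.25, sin^4(45) = 0.25, sin^2(45)*cos^2(45) = 0.25
1/G12 - 2*nu12/E1 = 1/8 - 2*0.31/154 = 0.120974 GPa^-1
1/Ex = 0.25/154 + 0.25/14 + 0.120974*0.25 = 0.049724 GPa^-1
Ex = 20.11 GPa

20.11 GPa


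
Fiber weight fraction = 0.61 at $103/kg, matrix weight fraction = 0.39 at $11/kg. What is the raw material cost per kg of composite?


Cost = cost_f*Wf + cost_m*Wm = 103*0.61 + 11*0.39 = $67.12/kg

$67.12/kg


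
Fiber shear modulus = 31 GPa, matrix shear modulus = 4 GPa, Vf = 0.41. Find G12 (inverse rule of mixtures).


1/G12 = Vf/Gf + (1-Vf)/Gm = 0.41/31 + 0.59/4
G12 = 6.22 GPa

6.22 GPa


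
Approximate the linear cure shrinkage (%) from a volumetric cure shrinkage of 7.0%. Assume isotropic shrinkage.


Linear shrinkage ≈ vol_shrink/3 = 7.0/3 = 2.333%

2.333%


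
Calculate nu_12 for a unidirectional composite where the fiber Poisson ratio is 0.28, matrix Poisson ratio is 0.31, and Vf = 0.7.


nu_12 = nu_f*Vf + nu_m*(1-Vf) = 0.28*0.7 + 0.31*0.3 = 0.289

0.289


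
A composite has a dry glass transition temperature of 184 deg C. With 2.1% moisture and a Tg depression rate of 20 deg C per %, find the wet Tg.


Tg_wet = Tg_dry - k*moisture = 184 - 20*2.1 = 142.0 deg C

142.0 deg C


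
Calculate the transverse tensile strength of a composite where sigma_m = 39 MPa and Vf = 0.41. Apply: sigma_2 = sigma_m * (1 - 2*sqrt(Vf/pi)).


factor = 1 - 2*sqrt(0.41/pi) = 0.2775
sigma_2 = 39 * 0.2775 = 10.82 MPa

10.82 MPa


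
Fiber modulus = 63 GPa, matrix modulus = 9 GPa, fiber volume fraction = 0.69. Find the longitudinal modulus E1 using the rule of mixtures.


E1 = Ef*Vf + Em*(1-Vf) = 63*0.69 + 9*0.31 = 46.26 GPa

46.26 GPa


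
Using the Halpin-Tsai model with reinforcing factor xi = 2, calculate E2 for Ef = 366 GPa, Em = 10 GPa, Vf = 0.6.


eta = (Ef/Em - 1)/(Ef/Em + xi) = (36.6 - 1)/(36.6 + 2) = 0.9223
E2 = Em*(1+xi*eta*Vf)/(1-eta*Vf) = 47.17 GPa

47.17 GPa


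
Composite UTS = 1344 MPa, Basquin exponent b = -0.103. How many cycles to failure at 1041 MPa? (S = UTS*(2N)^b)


N = 0.5 * (S/UTS)^(1/b) = 0.5 * (1041/1344)^(1/-0.103) = 5.9723 cycles

5.9723 cycles


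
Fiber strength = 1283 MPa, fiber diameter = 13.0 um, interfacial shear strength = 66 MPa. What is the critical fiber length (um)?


Lc = sigma_f * d / (2 * tau_i) = 1283 * 13.0 / (2 * 66) = 126.4 um

126.4 um


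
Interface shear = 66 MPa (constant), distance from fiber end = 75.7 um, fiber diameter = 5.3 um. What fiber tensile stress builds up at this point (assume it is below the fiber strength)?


Force balance: sigma_f * (pi*d^2/4) = tau * (pi*d) * x  ->  sigma_f = 4 * tau * x / d
sigma_f = 4 * 66 * 75.7 / 5.3 = 3770.7 MPa

3770.7 MPa


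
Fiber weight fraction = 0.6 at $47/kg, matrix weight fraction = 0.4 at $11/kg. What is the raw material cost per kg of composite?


Cost = cost_f*Wf + cost_m*Wm = 47*0.6 + 11*0.4 = $32.6/kg

$32.6/kg


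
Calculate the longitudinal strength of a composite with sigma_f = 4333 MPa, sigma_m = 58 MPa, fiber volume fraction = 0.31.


sigma_1 = sigma_f*Vf + sigma_m*(1-Vf) = 4333*0.31 + 58*0.69 = 1383.3 MPa

1383.3 MPa


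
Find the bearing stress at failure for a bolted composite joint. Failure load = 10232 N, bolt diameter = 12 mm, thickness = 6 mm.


sigma_br = F/(d*h) = 10232/(12*6) = 142.1 MPa

142.1 MPa


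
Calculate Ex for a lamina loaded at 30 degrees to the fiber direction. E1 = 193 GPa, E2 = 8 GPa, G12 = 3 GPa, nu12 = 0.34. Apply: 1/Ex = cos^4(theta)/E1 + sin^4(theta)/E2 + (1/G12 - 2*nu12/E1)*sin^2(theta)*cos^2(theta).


cos^4(30) = 0.5625, sin^4(30) = 0.0625, sin^2(30)*cos^2(30) = 0.1875
1/G12 - 2*nu12/E1 = 1/3 - 2*0.34/193 = 0.32981 GPa^-1
1/Ex = 0.5625/193 + 0.0625/8 + 0.32981*0.1875 = 0.0725664 GPa^-1
Ex = 13.78 GPa

13.78 GPa


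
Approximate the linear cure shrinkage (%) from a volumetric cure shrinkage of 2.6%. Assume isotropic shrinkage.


Linear shrinkage ≈ vol_shrink/3 = 2.6/3 = 0.867%

0.867%


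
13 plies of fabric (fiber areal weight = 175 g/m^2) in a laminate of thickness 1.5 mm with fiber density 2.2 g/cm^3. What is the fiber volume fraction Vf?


Vf = n * FAW / (rho_f * h * 1000) = 13 * 175 / (2.2 * 1.5 * 1000) = 0.6894

0.6894


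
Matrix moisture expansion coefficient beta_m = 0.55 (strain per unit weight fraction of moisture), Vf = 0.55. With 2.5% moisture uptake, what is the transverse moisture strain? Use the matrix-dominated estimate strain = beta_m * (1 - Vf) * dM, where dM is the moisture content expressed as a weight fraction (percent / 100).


dM = 2.5/100 = 0.025
strain = beta_m * (1-Vf) * dM = 0.55 * 0.45 * 0.025 = 0.0061875

0.0061875


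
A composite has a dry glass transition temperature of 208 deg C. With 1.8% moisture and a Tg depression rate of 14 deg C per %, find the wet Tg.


Tg_wet = Tg_dry - k*moisture = 208 - 14*1.8 = 182.8 deg C

182.8 deg C


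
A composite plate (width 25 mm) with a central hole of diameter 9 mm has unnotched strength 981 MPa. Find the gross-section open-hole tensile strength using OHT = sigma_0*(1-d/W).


OHT = sigma_0*(1-d/W) = 981*(1-9/25) = 627.8 MPa

627.8 MPa


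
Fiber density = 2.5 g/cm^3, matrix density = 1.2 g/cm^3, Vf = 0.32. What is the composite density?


rho_c = rho_f*Vf + rho_m*(1-Vf) = 2.5*0.32 + 1.2*0.68 = 1.616 g/cm^3

1.616 g/cm^3


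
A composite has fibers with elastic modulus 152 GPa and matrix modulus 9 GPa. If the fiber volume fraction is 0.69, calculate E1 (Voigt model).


E1 = Ef*Vf + Em*(1-Vf) = 152*0.69 + 9*0.31 = 107.67 GPa

107.67 GPa


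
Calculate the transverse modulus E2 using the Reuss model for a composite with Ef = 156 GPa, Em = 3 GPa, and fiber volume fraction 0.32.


1/E2 = Vf/Ef + (1-Vf)/Em = 0.32/156 + 0.68/3
E2 = 4.37 GPa

4.37 GPa


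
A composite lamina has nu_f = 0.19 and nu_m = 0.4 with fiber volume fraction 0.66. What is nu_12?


nu_12 = nu_f*Vf + nu_m*(1-Vf) = 0.19*0.66 + 0.4*0.34 = 0.2614

0.2614


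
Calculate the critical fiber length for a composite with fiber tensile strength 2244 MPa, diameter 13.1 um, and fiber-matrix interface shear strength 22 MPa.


Lc = sigma_f * d / (2 * tau_i) = 2244 * 13.1 / (2 * 22) = 668.1 um

668.1 um


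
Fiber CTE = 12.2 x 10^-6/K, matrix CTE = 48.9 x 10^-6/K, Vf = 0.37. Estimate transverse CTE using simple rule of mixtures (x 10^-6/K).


alpha_2 = alpha_f*Vf + alpha_m*(1-Vf) = 12.2*0.37 + 48.9*0.63 = 35.3 x 10^-6/K

35.3 x 10^-6/K


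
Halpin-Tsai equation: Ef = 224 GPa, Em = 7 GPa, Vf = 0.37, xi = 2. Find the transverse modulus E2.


eta = (Ef/Em - 1)/(Ef/Em + xi) = (32.0 - 1)/(32.0 + 2) = 0.9118
E2 = Em*(1+xi*eta*Vf)/(1-eta*Vf) = 17.69 GPa

17.69 GPa


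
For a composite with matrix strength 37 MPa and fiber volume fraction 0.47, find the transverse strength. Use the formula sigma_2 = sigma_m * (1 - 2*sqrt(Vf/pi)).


factor = 1 - 2*sqrt(0.47/pi) = 0.2264
sigma_2 = 37 * 0.2264 = 8.38 MPa

8.38 MPa


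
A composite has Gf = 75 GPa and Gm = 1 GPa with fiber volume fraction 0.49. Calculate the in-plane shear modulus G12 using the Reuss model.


1/G12 = Vf/Gf + (1-Vf)/Gm = 0.49/75 + 0.51/1
G12 = 1.94 GPa

1.94 GPa


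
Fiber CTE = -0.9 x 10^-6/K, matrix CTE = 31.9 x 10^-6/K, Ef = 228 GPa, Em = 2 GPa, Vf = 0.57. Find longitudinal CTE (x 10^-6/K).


E1 = Ef*Vf + Em*(1-Vf) = 130.82
alpha_1 = (alpha_f*Ef*Vf + alpha_m*Em*(1-Vf))/E1 = -0.68 x 10^-6/K

-0.68 x 10^-6/K


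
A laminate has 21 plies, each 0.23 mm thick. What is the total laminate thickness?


h = n * t_ply = 21 * 0.23 = 4.83 mm

4.83 mm


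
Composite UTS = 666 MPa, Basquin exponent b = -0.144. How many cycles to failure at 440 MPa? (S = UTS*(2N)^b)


N = 0.5 * (S/UTS)^(1/b) = 0.5 * (440/666)^(1/-0.144) = 8.8945 cycles

8.8945 cycles


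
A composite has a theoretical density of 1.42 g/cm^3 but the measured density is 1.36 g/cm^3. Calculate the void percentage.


Void% = (rho_theo - rho_actual)/rho_theo * 100 = (1.42 - 1.36)/1.42 * 100 = 4.23%

4.23%


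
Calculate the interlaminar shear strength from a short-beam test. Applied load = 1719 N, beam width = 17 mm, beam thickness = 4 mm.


ILSS = 3F/(4bh) = 3*1719/(4*17*4) = 18.96 MPa

18.96 MPa


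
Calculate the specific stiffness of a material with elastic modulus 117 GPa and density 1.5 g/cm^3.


Specific stiffness = E/rho = 117/1.5 = 78.0 GPa/(g/cm^3)

78.0 GPa/(g/cm^3)


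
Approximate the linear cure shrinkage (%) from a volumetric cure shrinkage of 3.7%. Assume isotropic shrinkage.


Linear shrinkage ≈ vol_shrink/3 = 3.7/3 = 1.233%

1.233%


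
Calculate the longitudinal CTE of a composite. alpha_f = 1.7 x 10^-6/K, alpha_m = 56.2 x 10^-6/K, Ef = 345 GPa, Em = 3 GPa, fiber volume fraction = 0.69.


E1 = Ef*Vf + Em*(1-Vf) = 238.98
alpha_1 = (alpha_f*Ef*Vf + alpha_m*Em*(1-Vf))/E1 = 1.91 x 10^-6/K

1.91 x 10^-6/K


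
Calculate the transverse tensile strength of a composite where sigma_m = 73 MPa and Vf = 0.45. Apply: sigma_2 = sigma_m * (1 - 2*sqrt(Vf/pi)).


factor = 1 - 2*sqrt(0.45/pi) = 0.2431
sigma_2 = 73 * 0.2431 = 17.74 MPa

17.74 MPa


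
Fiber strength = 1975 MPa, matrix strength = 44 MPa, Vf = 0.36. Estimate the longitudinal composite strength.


sigma_1 = sigma_f*Vf + sigma_m*(1-Vf) = 1975*0.36 + 44*0.64 = 739.2 MPa

739.2 MPa


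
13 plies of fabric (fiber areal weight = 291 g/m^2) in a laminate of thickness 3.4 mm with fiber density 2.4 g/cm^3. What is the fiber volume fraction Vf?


Vf = n * FAW / (rho_f * h * 1000) = 13 * 291 / (2.4 * 3.4 * 1000) = 0.4636

0.4636


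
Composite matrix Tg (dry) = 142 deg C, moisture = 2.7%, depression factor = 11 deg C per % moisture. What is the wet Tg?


Tg_wet = Tg_dry - k*moisture = 142 - 11*2.7 = 112.3 deg C

112.3 deg C


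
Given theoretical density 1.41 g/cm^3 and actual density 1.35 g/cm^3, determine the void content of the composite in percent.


Void% = (rho_theo - rho_actual)/rho_theo * 100 = (1.41 - 1.35)/1.41 * 100 = 4.26%

4.26%


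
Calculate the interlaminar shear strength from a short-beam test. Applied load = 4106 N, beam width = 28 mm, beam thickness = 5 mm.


ILSS = 3F/(4bh) = 3*4106/(4*28*5) = 22.0 MPa

22.0 MPa


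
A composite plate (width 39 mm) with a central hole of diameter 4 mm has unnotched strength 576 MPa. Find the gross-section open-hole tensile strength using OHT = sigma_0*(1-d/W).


OHT = sigma_0*(1-d/W) = 576*(1-4/39) = 516.9 MPa

516.9 MPa


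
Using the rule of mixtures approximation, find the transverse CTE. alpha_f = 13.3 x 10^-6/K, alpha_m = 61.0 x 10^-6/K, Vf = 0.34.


alpha_2 = alpha_f*Vf + alpha_m*(1-Vf) = 13.3*0.34 + 61.0*0.66 = 44.8 x 10^-6/K

44.8 x 10^-6/K


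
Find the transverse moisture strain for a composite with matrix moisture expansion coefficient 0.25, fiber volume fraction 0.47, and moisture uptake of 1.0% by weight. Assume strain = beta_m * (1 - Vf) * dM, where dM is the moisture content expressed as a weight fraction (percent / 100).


dM = 1.0/100 = 0.01
strain = beta_m * (1-Vf) * dM = 0.25 * 0.53 * 0.01 = 0.001325

0.001325


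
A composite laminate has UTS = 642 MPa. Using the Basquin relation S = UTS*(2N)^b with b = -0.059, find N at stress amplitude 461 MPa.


N = 0.5 * (S/UTS)^(1/b) = 0.5 * (461/642)^(1/-0.059) = 137.0365 cycles

137.0365 cycles


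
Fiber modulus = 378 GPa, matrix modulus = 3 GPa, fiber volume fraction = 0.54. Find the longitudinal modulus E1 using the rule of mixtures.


E1 = Ef*Vf + Em*(1-Vf) = 378*0.54 + 3*0.46 = 205.5 GPa

205.5 GPa


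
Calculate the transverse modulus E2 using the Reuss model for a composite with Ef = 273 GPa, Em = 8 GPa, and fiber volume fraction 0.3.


1/E2 = Vf/Ef + (1-Vf)/Em = 0.3/273 + 0.7/8
E2 = 11.29 GPa

11.29 GPa


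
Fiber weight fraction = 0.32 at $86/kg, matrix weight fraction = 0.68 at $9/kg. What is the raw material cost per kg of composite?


Cost = cost_f*Wf + cost_m*Wm = 86*0.32 + 9*0.68 = $33.64/kg

$33.64/kg


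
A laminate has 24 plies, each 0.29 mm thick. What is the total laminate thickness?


h = n * t_ply = 24 * 0.29 = 6.96 mm

6.96 mm


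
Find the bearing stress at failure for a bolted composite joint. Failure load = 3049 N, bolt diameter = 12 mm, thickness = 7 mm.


sigma_br = F/(d*h) = 3049/(12*7) = 36.3 MPa

36.3 MPa


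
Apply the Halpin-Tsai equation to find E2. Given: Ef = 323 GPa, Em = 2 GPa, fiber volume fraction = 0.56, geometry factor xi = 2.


eta = (Ef/Em - 1)/(Ef/Em + xi) = (161.5 - 1)/(161.5 + 2) = 0.9817
E2 = Em*(1+xi*eta*Vf)/(1-eta*Vf) = 9.33 GPa

9.33 GPa


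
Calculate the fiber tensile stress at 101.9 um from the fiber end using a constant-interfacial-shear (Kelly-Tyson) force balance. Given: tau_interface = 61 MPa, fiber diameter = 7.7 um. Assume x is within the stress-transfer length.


Force balance: sigma_f * (pi*d^2/4) = tau * (pi*d) * x  ->  sigma_f = 4 * tau * x / d
sigma_f = 4 * 61 * 101.9 / 7.7 = 3229.0 MPa

3229.0 MPa


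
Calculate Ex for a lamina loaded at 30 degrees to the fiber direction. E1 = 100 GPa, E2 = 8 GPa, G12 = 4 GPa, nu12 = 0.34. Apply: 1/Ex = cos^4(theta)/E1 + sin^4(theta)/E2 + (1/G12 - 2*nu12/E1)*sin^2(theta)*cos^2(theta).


cos^4(30) = 0.5625, sin^4(30) = 0.0625, sin^2(30)*cos^2(30) = 0.1875
1/G12 - 2*nu12/E1 = 1/4 - 2*0.34/100 = 0.2432 GPa^-1
1/Ex = 0.5625/100 + 0.0625/8 + 0.2432*0.1875 = 0.0590375 GPa^-1
Ex = 16.94 GPa

16.94 GPa


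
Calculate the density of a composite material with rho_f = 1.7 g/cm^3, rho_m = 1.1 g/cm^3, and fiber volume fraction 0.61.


rho_c = rho_f*Vf + rho_m*(1-Vf) = 1.7*0.61 + 1.1*0.39 = 1.466 g/cm^3

1.466 g/cm^3


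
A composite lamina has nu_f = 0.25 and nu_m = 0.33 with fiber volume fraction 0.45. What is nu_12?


nu_12 = nu_f*Vf + nu_m*(1-Vf) = 0.25*0.45 + 0.33*0.55 = 0.294

0.294


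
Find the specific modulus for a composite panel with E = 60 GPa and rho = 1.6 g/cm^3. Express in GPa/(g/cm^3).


Specific stiffness = E/rho = 60/1.6 = 37.5 GPa/(g/cm^3)

37.5 GPa/(g/cm^3)


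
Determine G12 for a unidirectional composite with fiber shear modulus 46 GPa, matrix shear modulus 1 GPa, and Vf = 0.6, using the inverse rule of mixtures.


1/G12 = Vf/Gf + (1-Vf)/Gm = 0.6/46 + 0.4/1
G12 = 2.42 GPa

2.42 GPa


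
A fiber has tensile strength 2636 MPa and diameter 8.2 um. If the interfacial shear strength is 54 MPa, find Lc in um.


Lc = sigma_f * d / (2 * tau_i) = 2636 * 8.2 / (2 * 54) = 200.1 um

200.1 um


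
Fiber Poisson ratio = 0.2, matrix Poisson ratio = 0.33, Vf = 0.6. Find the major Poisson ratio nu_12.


nu_12 = nu_f*Vf + nu_m*(1-Vf) = 0.2*0.6 + 0.33*0.4 = 0.252

0.252


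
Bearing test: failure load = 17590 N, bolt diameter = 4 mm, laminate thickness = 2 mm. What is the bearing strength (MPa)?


sigma_br = F/(d*h) = 17590/(4*2) = 2198.8 MPa

2198.8 MPa


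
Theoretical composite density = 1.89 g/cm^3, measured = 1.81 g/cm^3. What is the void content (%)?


Void% = (rho_theo - rho_actual)/rho_theo * 100 = (1.89 - 1.81)/1.89 * 100 = 4.23%

4.23%


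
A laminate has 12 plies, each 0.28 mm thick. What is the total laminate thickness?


h = n * t_ply = 12 * 0.28 = 3.36 mm

3.36 mm


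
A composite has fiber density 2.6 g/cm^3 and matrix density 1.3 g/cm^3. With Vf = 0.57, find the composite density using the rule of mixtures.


rho_c = rho_f*Vf + rho_m*(1-Vf) = 2.6*0.57 + 1.3*0.43 = 2.041 g/cm^3

2.041 g/cm^3


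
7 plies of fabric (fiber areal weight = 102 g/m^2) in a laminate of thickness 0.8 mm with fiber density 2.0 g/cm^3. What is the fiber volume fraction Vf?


Vf = n * FAW / (rho_f * h * 1000) = 7 * 102 / (2.0 * 0.8 * 1000) = 0.4463

0.4463


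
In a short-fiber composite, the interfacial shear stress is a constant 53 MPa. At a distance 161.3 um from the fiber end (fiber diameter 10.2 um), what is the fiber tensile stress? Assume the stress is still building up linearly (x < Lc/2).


Force balance: sigma_f * (pi*d^2/4) = tau * (pi*d) * x  ->  sigma_f = 4 * tau * x / d
sigma_f = 4 * 53 * 161.3 / 10.2 = 3352.5 MPa

3352.5 MPa


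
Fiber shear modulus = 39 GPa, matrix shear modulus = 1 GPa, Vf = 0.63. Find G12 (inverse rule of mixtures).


1/G12 = Vf/Gf + (1-Vf)/Gm = 0.63/39 + 0.37/1
G12 = 2.59 GPa

2.59 GPa


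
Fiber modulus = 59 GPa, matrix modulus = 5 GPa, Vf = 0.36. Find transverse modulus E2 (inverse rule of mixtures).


1/E2 = Vf/Ef + (1-Vf)/Em = 0.36/59 + 0.64/5
E2 = 7.46 GPa

7.46 GPa


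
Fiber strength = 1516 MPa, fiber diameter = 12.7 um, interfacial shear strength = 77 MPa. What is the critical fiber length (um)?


Lc = sigma_f * d / (2 * tau_i) = 1516 * 12.7 / (2 * 77) = 125.0 um

125.0 um


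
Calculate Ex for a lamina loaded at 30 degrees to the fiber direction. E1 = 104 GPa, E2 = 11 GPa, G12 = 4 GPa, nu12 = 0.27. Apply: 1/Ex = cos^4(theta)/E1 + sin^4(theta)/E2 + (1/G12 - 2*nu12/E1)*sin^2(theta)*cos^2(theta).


cos^4(30) = 0.5625, sin^4(30) = 0.0625, sin^2(30)*cos^2(30) = 0.1875
1/G12 - 2*nu12/E1 = 1/4 - 2*0.27/104 = 0.244808 GPa^-1
1/Ex = 0.5625/104 + 0.0625/11 + 0.244808*0.1875 = 0.0569919 GPa^-1
Ex = 17.55 GPa

17.55 GPa


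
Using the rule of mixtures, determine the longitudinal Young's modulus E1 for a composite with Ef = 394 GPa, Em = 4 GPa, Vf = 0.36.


E1 = Ef*Vf + Em*(1-Vf) = 394*0.36 + 4*0.64 = 144.4 GPa

144.4 GPa


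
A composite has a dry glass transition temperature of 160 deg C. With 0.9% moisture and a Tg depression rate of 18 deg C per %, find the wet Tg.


Tg_wet = Tg_dry - k*moisture = 160 - 18*0.9 = 143.8 deg C

143.8 deg C


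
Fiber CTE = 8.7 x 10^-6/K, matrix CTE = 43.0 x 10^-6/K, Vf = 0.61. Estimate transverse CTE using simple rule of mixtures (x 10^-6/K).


alpha_2 = alpha_f*Vf + alpha_m*(1-Vf) = 8.7*0.61 + 43.0*0.39 = 22.1 x 10^-6/K

22.1 x 10^-6/K


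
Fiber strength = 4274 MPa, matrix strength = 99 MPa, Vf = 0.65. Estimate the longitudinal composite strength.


sigma_1 = sigma_f*Vf + sigma_m*(1-Vf) = 4274*0.65 + 99*0.35 = 2812.8 MPa

2812.8 MPa


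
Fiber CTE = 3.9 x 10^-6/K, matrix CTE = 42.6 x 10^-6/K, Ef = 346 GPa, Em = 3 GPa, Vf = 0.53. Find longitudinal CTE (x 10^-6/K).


E1 = Ef*Vf + Em*(1-Vf) = 184.79
alpha_1 = (alpha_f*Ef*Vf + alpha_m*Em*(1-Vf))/E1 = 4.2 x 10^-6/K

4.2 x 10^-6/K


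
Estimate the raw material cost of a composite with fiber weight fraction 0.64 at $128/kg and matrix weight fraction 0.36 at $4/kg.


Cost = cost_f*Wf + cost_m*Wm = 128*0.64 + 4*0.36 = $83.36/kg

$83.36/kg


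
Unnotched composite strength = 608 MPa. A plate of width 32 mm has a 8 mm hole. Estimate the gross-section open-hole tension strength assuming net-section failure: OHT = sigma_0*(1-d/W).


OHT = sigma_0*(1-d/W) = 608*(1-8/32) = 456.0 MPa

456.0 MPa


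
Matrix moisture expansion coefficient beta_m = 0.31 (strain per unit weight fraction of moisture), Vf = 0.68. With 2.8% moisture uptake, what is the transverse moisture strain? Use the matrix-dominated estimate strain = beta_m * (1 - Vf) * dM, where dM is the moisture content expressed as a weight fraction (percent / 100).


dM = 2.8/100 = 0.028
strain = beta_m * (1-Vf) * dM = 0.31 * 0.32 * 0.028 = 0.0027776

0.0027776


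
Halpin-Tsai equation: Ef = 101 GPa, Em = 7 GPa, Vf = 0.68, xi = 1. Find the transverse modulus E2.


eta = (Ef/Em - 1)/(Ef/Em + xi) = (14.4286 - 1)/(14.4286 + 1) = 0.8704
E2 = Em*(1+xi*eta*Vf)/(1-eta*Vf) = 27.3 GPa

27.3 GPa


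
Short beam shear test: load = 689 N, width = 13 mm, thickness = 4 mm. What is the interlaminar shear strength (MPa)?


ILSS = 3F/(4bh) = 3*689/(4*13*4) = 9.94 MPa

9.94 MPa


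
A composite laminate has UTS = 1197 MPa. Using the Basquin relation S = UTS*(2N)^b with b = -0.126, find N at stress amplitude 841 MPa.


N = 0.5 * (S/UTS)^(1/b) = 0.5 * (841/1197)^(1/-0.126) = 8.2342 cycles

8.2342 cycles


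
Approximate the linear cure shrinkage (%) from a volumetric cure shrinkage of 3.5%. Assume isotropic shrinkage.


Linear shrinkage ≈ vol_shrink/3 = 3.5/3 = 1.167%

1.167%


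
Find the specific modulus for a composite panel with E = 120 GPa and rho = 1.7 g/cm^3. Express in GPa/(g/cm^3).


Specific stiffness = E/rho = 120/1.7 = 70.6 GPa/(g/cm^3)

70.6 GPa/(g/cm^3)


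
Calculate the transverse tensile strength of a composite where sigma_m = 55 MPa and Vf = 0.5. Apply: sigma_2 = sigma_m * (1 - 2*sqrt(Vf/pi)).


factor = 1 - 2*sqrt(0.5/pi) = 0.2021
sigma_2 = 55 * 0.2021 = 11.12 MPa

11.12 MPa


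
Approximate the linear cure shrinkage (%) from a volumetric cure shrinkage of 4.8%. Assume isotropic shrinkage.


Linear shrinkage ≈ vol_shrink/3 = 4.8/3 = 1.6%

1.6%


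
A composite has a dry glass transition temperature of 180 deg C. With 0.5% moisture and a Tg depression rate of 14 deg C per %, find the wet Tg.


Tg_wet = Tg_dry - k*moisture = 180 - 14*0.5 = 173.0 deg C

173.0 deg C


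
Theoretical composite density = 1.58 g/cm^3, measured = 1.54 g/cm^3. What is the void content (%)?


Void% = (rho_theo - rho_actual)/rho_theo * 100 = (1.58 - 1.54)/1.58 * 100 = 2.53%

2.53%


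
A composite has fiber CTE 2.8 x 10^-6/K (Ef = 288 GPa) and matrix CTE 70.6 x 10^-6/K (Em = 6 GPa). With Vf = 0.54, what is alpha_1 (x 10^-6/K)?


E1 = Ef*Vf + Em*(1-Vf) = 158.28
alpha_1 = (alpha_f*Ef*Vf + alpha_m*Em*(1-Vf))/E1 = 3.98 x 10^-6/K

3.98 x 10^-6/K


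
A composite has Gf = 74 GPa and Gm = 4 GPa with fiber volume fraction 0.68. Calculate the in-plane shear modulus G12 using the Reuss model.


1/G12 = Vf/Gf + (1-Vf)/Gm = 0.68/74 + 0.32/4
G12 = 11.21 GPa

11.21 GPa


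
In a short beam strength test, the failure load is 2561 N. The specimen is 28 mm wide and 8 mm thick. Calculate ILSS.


ILSS = 3F/(4bh) = 3*2561/(4*28*8) = 8.57 MPa

8.57 MPa


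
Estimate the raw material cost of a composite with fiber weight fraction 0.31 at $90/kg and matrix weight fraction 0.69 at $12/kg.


Cost = cost_f*Wf + cost_m*Wm = 90*0.31 + 12*0.69 = $36.18/kg

$36.18/kg


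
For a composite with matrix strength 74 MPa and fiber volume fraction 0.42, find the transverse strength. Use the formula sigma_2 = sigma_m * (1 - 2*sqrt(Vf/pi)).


factor = 1 - 2*sqrt(0.42/pi) = 0.2687
sigma_2 = 74 * 0.2687 = 19.89 MPa

19.89 MPa


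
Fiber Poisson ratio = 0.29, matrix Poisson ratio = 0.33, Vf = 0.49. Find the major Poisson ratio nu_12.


nu_12 = nu_f*Vf + nu_m*(1-Vf) = 0.29*0.49 + 0.33*0.51 = 0.3104

0.3104


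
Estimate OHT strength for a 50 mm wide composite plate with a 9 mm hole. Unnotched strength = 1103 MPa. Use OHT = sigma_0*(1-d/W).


OHT = sigma_0*(1-d/W) = 1103*(1-9/50) = 904.5 MPa

904.5 MPa


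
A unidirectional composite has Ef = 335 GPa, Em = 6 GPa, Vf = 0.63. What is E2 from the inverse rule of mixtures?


1/E2 = Vf/Ef + (1-Vf)/Em = 0.63/335 + 0.37/6
E2 = 15.74 GPa

15.74 GPa


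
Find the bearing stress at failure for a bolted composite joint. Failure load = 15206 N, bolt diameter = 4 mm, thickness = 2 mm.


sigma_br = F/(d*h) = 15206/(4*2) = 1900.8 MPa

1900.8 MPa


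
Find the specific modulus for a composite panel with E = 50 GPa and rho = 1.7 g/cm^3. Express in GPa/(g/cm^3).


Specific stiffness = E/rho = 50/1.7 = 29.4 GPa/(g/cm^3)

29.4 GPa/(g/cm^3)


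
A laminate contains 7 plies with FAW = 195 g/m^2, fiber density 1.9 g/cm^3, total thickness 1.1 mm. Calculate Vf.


Vf = n * FAW / (rho_f * h * 1000) = 7 * 195 / (1.9 * 1.1 * 1000) = 0.6531

0.6531


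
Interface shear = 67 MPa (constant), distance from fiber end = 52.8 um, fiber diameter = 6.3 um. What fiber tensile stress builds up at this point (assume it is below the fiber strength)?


Force balance: sigma_f * (pi*d^2/4) = tau * (pi*d) * x  ->  sigma_f = 4 * tau * x / d
sigma_f = 4 * 67 * 52.8 / 6.3 = 2246.1 MPa

2246.1 MPa


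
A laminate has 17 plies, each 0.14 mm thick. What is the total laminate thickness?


h = n * t_ply = 17 * 0.14 = 2.38 mm

2.38 mm


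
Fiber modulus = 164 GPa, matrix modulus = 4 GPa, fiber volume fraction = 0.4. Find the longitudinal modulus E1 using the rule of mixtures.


E1 = Ef*Vf + Em*(1-Vf) = 164*0.4 + 4*0.6 = 68.0 GPa

68.0 GPa


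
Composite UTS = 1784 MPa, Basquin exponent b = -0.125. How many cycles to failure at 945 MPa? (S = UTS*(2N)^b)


N = 0.5 * (S/UTS)^(1/b) = 0.5 * (945/1784)^(1/-0.125) = 80.6630 cycles

80.6630 cycles


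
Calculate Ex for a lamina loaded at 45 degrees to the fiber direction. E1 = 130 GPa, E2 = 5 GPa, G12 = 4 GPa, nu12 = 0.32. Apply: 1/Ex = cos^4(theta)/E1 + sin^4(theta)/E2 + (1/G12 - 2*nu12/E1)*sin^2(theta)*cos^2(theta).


cos^4(45) = 0.25, sin^4(45) = 0.25, sin^2(45)*cos^2(45) = 0.25
1/G12 - 2*nu12/E1 = 1/4 - 2*0.32/130 = 0.245077 GPa^-1
1/Ex = 0.25/130 + 0.25/5 + 0.245077*0.25 = 0.1131923 GPa^-1
Ex = 8.83 GPa

8.83 GPa


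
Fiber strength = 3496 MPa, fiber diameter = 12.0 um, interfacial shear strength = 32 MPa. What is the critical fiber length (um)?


Lc = sigma_f * d / (2 * tau_i) = 3496 * 12.0 / (2 * 32) = 655.5 um

655.5 um


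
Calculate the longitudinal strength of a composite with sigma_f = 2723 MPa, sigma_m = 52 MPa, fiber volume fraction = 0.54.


sigma_1 = sigma_f*Vf + sigma_m*(1-Vf) = 2723*0.54 + 52*0.46 = 1494.3 MPa

1494.3 MPa


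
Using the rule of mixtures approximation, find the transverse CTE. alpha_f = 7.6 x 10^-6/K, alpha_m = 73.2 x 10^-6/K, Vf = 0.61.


alpha_2 = alpha_f*Vf + alpha_m*(1-Vf) = 7.6*0.61 + 73.2*0.39 = 33.2 x 10^-6/K

33.2 x 10^-6/K


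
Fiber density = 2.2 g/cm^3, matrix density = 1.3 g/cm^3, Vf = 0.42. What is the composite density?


rho_c = rho_f*Vf + rho_m*(1-Vf) = 2.2*0.42 + 1.3*0.58 = 1.678 g/cm^3

1.678 g/cm^3


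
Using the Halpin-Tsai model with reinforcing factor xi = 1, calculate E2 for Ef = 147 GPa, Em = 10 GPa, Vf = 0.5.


eta = (Ef/Em - 1)/(Ef/Em + xi) = (14.7 - 1)/(14.7 + 1) = 0.8726
E2 = Em*(1+xi*eta*Vf)/(1-eta*Vf) = 25.48 GPa

25.48 GPa


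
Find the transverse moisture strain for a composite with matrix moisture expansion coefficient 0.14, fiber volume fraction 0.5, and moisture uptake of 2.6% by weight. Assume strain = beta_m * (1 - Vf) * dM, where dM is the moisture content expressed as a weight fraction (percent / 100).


dM = 2.6/100 = 0.026
strain = beta_m * (1-Vf) * dM = 0.14 * 0.5 * 0.026 = 0.00182

0.00182


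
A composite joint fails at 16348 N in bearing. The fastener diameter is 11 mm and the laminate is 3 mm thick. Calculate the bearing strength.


sigma_br = F/(d*h) = 16348/(11*3) = 495.4 MPa

495.4 MPa


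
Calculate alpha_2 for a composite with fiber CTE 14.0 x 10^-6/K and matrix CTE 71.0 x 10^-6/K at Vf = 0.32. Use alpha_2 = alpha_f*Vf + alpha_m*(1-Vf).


alpha_2 = alpha_f*Vf + alpha_m*(1-Vf) = 14.0*0.32 + 71.0*0.68 = 52.8 x 10^-6/K

52.8 x 10^-6/K


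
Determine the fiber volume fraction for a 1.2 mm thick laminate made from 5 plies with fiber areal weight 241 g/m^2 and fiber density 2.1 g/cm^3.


Vf = n * FAW / (rho_f * h * 1000) = 5 * 241 / (2.1 * 1.2 * 1000) = 0.4782

0.4782


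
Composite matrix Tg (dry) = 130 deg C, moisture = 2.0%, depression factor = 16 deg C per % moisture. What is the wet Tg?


Tg_wet = Tg_dry - k*moisture = 130 - 16*2.0 = 98.0 deg C

98.0 deg C


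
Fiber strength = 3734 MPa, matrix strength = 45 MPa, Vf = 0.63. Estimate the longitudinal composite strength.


sigma_1 = sigma_f*Vf + sigma_m*(1-Vf) = 3734*0.63 + 45*0.37 = 2369.1 MPa

2369.1 MPa


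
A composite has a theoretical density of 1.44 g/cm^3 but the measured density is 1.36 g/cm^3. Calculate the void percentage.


Void% = (rho_theo - rho_actual)/rho_theo * 100 = (1.44 - 1.36)/1.44 * 100 = 5.56%

5.56%


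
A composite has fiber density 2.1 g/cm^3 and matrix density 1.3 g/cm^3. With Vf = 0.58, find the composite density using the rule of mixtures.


rho_c = rho_f*Vf + rho_m*(1-Vf) = 2.1*0.58 + 1.3*0.42 = 1.764 g/cm^3

1.764 g/cm^3


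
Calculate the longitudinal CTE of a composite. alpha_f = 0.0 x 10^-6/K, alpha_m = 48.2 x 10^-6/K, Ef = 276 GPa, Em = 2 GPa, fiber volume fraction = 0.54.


E1 = Ef*Vf + Em*(1-Vf) = 149.96
alpha_1 = (alpha_f*Ef*Vf + alpha_m*Em*(1-Vf))/E1 = 0.3 x 10^-6/K

0.3 x 10^-6/K


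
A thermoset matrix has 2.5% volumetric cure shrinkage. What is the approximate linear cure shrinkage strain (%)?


Linear shrinkage ≈ vol_shrink/3 = 2.5/3 = 0.833%

0.833%


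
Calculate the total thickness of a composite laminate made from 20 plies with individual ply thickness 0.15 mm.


h = n * t_ply = 20 * 0.15 = 3.0 mm

3.0 mm


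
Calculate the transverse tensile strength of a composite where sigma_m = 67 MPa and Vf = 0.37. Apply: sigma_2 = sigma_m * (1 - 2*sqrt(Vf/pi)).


factor = 1 - 2*sqrt(0.37/pi) = 0.3136
sigma_2 = 67 * 0.3136 = 21.01 MPa

21.01 MPa


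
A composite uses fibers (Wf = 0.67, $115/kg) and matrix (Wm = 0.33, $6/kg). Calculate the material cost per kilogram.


Cost = cost_f*Wf + cost_m*Wm = 115*0.67 + 6*0.33 = $79.03/kg

$79.03/kg


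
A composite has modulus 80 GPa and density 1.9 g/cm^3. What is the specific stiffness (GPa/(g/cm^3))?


Specific stiffness = E/rho = 80/1.9 = 42.1 GPa/(g/cm^3)

42.1 GPa/(g/cm^3)


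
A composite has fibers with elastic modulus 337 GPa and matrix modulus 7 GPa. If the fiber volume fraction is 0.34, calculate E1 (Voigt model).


E1 = Ef*Vf + Em*(1-Vf) = 337*0.34 + 7*0.66 = 119.2 GPa

119.2 GPa


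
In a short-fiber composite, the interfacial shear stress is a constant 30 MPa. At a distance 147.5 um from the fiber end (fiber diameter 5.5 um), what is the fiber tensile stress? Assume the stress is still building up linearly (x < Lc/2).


Force balance: sigma_f * (pi*d^2/4) = tau * (pi*d) * x  ->  sigma_f = 4 * tau * x / d
sigma_f = 4 * 30 * 147.5 / 5.5 = 3218.2 MPa

3218.2 MPa


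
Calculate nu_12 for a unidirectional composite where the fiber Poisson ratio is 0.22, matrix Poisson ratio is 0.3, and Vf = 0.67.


nu_12 = nu_f*Vf + nu_m*(1-Vf) = 0.22*0.67 + 0.3*0.33 = 0.2464

0.2464


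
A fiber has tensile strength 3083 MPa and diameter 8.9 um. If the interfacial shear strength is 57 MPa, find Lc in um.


Lc = sigma_f * d / (2 * tau_i) = 3083 * 8.9 / (2 * 57) = 240.7 um

240.7 um


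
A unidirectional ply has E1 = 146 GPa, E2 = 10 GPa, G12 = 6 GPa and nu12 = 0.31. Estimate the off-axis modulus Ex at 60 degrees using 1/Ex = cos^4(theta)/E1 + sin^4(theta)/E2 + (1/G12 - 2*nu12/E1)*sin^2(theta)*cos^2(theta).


cos^4(60) = 0.0625, sin^4(60) = 0.5625, sin^2(60)*cos^2(60) = 0.1875
1/G12 - 2*nu12/E1 = 1/6 - 2*0.31/146 = 0.16242 GPa^-1
1/Ex = 0.0625/146 + 0.5625/10 + 0.16242*0.1875 = 0.0871318 GPa^-1
Ex = 11.48 GPa

11.48 GPa


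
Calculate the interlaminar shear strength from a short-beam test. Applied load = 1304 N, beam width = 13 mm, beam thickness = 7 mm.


ILSS = 3F/(4bh) = 3*1304/(4*13*7) = 10.75 MPa

10.75 MPa


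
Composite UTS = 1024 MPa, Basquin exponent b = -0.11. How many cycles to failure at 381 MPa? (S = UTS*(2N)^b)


N = 0.5 * (S/UTS)^(1/b) = 0.5 * (381/1024)^(1/-0.11) = 4002.9385 cycles

4002.9385 cycles


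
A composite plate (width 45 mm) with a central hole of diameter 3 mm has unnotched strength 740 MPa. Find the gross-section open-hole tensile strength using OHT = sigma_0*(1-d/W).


OHT = sigma_0*(1-d/W) = 740*(1-3/45) = 690.7 MPa

690.7 MPa


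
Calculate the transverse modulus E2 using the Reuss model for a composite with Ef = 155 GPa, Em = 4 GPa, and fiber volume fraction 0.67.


1/E2 = Vf/Ef + (1-Vf)/Em = 0.67/155 + 0.33/4
E2 = 11.52 GPa

11.52 GPa


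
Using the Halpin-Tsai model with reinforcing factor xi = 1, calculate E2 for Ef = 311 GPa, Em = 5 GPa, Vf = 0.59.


eta = (Ef/Em - 1)/(Ef/Em + xi) = (62.2 - 1)/(62.2 + 1) = 0.9684
E2 = Em*(1+xi*eta*Vf)/(1-eta*Vf) = 18.33 GPa

18.33 GPa
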